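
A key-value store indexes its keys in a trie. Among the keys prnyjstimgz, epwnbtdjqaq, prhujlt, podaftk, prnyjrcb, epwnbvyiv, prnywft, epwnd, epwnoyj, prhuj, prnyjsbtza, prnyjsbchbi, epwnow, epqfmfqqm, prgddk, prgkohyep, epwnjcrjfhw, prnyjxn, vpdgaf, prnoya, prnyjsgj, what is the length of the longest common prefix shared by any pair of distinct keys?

7

Equivalently: take the maximum, over all pairs, of their longest common prefix length.
e.g. "prnyjsbchbi" and "prnyjsbtza" share the prefix "prnyjsb" of length 7; no pair shares a longer one.
Longest shared-prefix length: 7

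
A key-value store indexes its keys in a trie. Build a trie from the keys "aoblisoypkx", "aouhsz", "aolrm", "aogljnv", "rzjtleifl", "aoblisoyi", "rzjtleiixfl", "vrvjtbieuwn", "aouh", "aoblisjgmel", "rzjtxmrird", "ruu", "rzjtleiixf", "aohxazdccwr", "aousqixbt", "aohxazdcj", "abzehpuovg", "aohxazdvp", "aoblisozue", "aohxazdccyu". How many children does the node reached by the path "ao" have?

Follow the path "ao" to its node, then look at its outgoing edges.
Characters that immediately follow "ao" among the stored strings: {b, g, h, l, u}.
That node has 5 child edges.

5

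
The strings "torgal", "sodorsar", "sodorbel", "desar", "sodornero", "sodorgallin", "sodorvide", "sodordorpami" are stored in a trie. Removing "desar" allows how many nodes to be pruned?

Walk "desar" from the leaf back toward the root, removing each node that no remaining word uses.
No other word shares any prefix with "desar", so all 5 of its nodes go.
Nodes removed: 5

5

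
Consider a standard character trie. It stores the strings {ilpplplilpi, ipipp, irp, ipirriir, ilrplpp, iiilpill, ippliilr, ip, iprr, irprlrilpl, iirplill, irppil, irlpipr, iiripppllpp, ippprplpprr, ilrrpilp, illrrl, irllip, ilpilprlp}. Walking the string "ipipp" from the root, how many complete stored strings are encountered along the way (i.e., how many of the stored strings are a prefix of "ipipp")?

2

Traverse "ipipp" character by character; count nodes along the way that are marked as word ends.
Prefixes of the query that are stored words: "ip", "ipipp"
Count: 2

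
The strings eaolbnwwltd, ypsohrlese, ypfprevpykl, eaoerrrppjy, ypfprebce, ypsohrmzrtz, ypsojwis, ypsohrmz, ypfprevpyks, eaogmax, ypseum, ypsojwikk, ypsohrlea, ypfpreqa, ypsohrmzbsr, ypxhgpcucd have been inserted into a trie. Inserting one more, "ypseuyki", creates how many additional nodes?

"ypseu" is already a path in the trie; the remaining "yki" must be added.
New nodes needed: |"ypseuyki"| − 5 = 8 − 5 = 3.

3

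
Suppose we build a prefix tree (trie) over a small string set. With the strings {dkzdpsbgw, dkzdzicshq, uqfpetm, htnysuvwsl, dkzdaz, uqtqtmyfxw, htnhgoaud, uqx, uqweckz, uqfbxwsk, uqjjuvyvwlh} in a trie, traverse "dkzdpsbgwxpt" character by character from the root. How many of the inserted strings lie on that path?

Traverse "dkzdpsbgwxpt" character by character; count nodes along the way that are marked as word ends.
Prefixes of the query that are stored words: "dkzdpsbgw"
Count: 1

1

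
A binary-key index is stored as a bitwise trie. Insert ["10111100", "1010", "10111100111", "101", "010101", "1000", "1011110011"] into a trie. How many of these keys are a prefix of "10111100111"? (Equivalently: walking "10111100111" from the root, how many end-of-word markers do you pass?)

4

Walk "10111100111" from the root; an end-of-word marker is hit whenever a stored word is a prefix of "10111100111".
Prefixes of the query that are stored words: "101", "10111100", "1011110011", "10111100111"
Count: 4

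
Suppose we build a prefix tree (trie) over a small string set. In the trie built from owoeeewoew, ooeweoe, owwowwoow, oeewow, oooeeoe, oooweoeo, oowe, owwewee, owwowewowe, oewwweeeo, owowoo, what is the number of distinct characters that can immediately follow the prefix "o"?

3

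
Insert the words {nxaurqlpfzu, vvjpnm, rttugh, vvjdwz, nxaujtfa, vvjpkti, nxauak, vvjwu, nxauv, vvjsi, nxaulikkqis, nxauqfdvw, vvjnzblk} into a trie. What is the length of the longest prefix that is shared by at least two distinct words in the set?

4

The deepest shared node is where two words last agree before diverging.
"nxauak" and "nxaujtfa" agree on "nxau" (4 characters) before diverging; nothing deeper is shared.
Longest shared-prefix length: 4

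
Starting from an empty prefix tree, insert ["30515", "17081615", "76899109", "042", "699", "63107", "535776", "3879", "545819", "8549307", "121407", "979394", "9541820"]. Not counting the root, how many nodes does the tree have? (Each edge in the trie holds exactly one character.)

69

For each word, the new-node count is its length minus the longest prefix already in the trie:
  "30515" → 5 new (3, 0, 5, 1, 5)
  "17081615" → 8 new (1, 7, 0, 8, 1, 6, 1, 5)
  "76899109" → 8 new (7, 6, 8, 9, 9, 1, 0, 9)
  "042" → 3 new (0, 4, 2)
  "699" → 3 new (6, 9, 9)
  "63107" → prefix "6" already present; 4 new (3, 1, 0, 7)
  "535776" → 6 new (5, 3, 5, 7, 7, 6)
  "3879" → prefix "3" already present; 3 new (8, 7, 9)
  "545819" → prefix "5" already present; 5 new (4, 5, 8, 1, 9)
  "8549307" → 7 new (8, 5, 4, 9, 3, 0, 7)
  "121407" → prefix "1" already present; 5 new (2, 1, 4, 0, 7)
  "979394" → 6 new (9, 7, 9, 3, 9, 4)
  "9541820" → prefix "9" already present; 6 new (5, 4, 1, 8, 2, 0)
Total nodes = 5 + 8 + 8 + 3 + 3 + 4 + 6 + 3 + 5 + 7 + 5 + 6 + 6 = 69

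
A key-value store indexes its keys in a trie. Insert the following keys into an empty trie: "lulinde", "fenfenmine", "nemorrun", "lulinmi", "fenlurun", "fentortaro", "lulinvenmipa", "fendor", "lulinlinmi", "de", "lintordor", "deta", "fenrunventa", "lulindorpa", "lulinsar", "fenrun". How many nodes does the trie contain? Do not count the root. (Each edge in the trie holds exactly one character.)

Count nodes per top-level branch (shared prefixes stored once):
  'd'-branch (de, deta): 4 nodes
  'f'-branch (fendor, fenfenmine, fenlurun, fenrun, fenrunventa, fentortaro): 33 nodes
  'l'-branch (lintordor, lulinde, lulindorpa, lulinlinmi, lulinmi, lulinsar, lulinvenmipa): 36 nodes
  'n'-branch (nemorrun): 8 nodes
Sum: 81

81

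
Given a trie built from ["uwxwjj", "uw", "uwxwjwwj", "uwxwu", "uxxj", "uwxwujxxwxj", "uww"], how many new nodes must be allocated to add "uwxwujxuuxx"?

4

"uwxwujx" is already a path in the trie; the remaining "uuxx" must be added.
Each of the 4 remaining characters creates one node.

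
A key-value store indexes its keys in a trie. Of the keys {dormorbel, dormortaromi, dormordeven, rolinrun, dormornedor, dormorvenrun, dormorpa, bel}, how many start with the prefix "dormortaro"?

Walk to "dormortaro"; the words in its subtree are exactly those with that prefix.
Words under "dormortaro": dormortaromi
Count: 1

1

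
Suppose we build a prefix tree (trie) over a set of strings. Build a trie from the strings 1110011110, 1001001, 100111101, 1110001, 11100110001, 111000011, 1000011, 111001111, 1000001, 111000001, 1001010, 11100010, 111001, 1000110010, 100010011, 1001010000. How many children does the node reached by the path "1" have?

Walk "1" from the root, arriving at one node.
Distinct next characters after "1": 0, 1.
That node has 2 child edges.

2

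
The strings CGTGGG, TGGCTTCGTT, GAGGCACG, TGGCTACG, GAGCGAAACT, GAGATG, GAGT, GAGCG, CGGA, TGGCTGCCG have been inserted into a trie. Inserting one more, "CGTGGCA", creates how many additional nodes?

2

The longest prefix of "CGTGGCA" already in the trie is "CGTGG" (length 5).
Each of the 2 remaining characters creates one node.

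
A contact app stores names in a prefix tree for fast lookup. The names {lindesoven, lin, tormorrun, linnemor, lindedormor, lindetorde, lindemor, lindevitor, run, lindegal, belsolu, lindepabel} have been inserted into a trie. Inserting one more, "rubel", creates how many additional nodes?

3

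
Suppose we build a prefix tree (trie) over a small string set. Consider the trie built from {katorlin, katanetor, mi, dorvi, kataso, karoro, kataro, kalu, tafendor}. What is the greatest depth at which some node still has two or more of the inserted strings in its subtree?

Equivalently: take the maximum, over all pairs, of their longest common prefix length.
"katanetor" and "kataro" agree on "kata" (4 characters) before diverging; nothing deeper is shared.
Longest shared-prefix length: 4

4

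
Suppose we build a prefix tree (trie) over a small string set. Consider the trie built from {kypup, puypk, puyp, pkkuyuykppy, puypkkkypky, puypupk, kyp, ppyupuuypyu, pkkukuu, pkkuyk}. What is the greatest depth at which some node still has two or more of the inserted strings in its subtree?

5

Look for the deepest trie node that still has at least two words in its subtree.
"pkkuyk" and "pkkuyuykppy" agree on "pkkuy" (5 characters) before diverging; nothing deeper is shared.
Longest shared-prefix length: 5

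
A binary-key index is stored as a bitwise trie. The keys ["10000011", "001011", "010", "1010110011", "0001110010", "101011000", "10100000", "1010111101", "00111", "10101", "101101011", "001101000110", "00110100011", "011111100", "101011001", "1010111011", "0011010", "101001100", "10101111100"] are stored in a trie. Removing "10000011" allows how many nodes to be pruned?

6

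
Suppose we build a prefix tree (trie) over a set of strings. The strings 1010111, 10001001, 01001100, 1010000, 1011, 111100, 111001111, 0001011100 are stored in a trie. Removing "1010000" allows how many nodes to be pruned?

3

After clearing the end-marker at "1010000", prune upward until reaching a node still needed by another word.
The suffix "000" (3 nodes) is used only by "1010000"; the node for "1010" still has the child "1", so pruning stops there.
Nodes removed: 3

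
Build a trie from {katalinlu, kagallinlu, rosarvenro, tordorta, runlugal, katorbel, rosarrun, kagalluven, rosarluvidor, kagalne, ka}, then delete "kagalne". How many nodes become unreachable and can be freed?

After clearing the end-marker at "kagalne", prune upward until reaching a node still needed by another word.
The suffix "ne" (2 nodes) is used only by "kagalne"; the node for "kagal" still has the child "l", so pruning stops there.
Nodes removed: 2

2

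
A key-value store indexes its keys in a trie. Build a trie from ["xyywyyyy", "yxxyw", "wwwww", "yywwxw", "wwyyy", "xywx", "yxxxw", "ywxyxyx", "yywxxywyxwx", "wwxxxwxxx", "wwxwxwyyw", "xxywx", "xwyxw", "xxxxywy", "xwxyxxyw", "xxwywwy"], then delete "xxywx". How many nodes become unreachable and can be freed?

A node on "xxywx"'s path can go only if nothing else ends at it or branches off below it.
The suffix "ywx" (3 nodes) is used only by "xxywx"; the node for "xx" still has the child "x", so pruning stops there.
Nodes removed: 3

3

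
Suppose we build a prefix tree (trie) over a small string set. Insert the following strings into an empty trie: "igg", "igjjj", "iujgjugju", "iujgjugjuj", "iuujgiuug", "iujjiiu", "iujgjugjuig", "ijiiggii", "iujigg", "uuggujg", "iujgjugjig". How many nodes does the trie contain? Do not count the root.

Count nodes per top-level branch (shared prefixes stored once):
  'i'-branch (igg, igjjj, ijiiggii, iujgjugjig, iujgjugju, iujgjugjuig, iujgjugjuj, iujigg, iujjiiu, iuujgiuug): 40 nodes
  'u'-branch (uuggujg): 7 nodes
Sum: 47

47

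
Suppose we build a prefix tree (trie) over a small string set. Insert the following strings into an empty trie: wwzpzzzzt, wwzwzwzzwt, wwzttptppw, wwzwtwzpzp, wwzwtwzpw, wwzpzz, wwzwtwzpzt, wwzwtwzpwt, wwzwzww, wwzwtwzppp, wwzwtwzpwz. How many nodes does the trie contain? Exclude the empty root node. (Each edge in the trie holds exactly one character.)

Insert word by word; a character creates a node only if that edge doesn't already exist:
  "wwzpzzzzt" → 9 new (w, w, z, p, z, z, z, z, t)
  "wwzwzwzzwt" → prefix "wwz" already present; 7 new (w, z, w, z, z, w, t)
  "wwzttptppw" → prefix "wwz" already present; 7 new (t, t, p, t, p, p, w)
  "wwzwtwzpzp" → prefix "wwzw" already present; 6 new (t, w, z, p, z, p)
  "wwzwtwzpw" → prefix "wwzwtwzp" already present; 1 new (w)
  "wwzpzz" → prefix "wwzpzz" already present; 0 new (none)
  "wwzwtwzpzt" → prefix "wwzwtwzpz" already present; 1 new (t)
  "wwzwtwzpwt" → prefix "wwzwtwzpw" already present; 1 new (t)
  "wwzwzww" → prefix "wwzwzw" already present; 1 new (w)
  "wwzwtwzppp" → prefix "wwzwtwzp" already present; 2 new (p, p)
  "wwzwtwzpwz" → prefix "wwzwtwzpw" already present; 1 new (z)
Total nodes = 9 + 7 + 7 + 6 + 1 + 0 + 1 + 1 + 1 + 2 + 1 = 36

36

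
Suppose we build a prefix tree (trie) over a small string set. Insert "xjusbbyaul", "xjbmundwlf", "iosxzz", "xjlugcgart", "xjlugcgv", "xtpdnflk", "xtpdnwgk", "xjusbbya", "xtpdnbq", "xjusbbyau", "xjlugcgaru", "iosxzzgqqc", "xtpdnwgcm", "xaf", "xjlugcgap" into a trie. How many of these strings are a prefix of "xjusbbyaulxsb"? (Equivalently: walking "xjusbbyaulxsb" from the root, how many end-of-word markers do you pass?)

Walk "xjusbbyaulxsb" from the root; an end-of-word marker is hit whenever a stored word is a prefix of "xjusbbyaulxsb".
Prefixes of the query that are stored words: "xjusbbya", "xjusbbyau", "xjusbbyaul"
Count: 3

3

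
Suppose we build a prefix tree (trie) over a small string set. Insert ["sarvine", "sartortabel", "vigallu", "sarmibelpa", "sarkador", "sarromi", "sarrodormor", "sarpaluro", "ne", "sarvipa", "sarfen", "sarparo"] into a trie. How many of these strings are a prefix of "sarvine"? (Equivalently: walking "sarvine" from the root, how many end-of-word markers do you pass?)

1

Traverse "sarvine" character by character; count nodes along the way that are marked as word ends.
Prefixes of the query that are stored words: "sarvine"
Count: 1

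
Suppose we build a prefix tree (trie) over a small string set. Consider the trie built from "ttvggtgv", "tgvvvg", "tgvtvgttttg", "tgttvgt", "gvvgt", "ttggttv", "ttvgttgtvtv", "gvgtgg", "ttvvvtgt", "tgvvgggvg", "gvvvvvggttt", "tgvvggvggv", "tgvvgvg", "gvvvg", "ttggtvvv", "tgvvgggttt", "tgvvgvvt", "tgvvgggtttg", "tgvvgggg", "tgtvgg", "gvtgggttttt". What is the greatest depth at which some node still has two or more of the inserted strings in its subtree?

10

Look for the deepest trie node that still has at least two words in its subtree.
e.g. "tgvvgggttt" and "tgvvgggtttg" share the prefix "tgvvgggttt" of length 10; no pair shares a longer one.
Longest shared-prefix length: 10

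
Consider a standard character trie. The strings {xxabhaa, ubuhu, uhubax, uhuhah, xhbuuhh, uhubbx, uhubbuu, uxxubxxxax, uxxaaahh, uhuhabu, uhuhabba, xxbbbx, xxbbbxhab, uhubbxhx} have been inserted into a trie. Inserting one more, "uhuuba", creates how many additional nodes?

Walking "uhuuba" from the root, the first 3 characters ("uhu") follow existing edges; "u" is the first miss.
So 6 − 3 = 3 new nodes.

3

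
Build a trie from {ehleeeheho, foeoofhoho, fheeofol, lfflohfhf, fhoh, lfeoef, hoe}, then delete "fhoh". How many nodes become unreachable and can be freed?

2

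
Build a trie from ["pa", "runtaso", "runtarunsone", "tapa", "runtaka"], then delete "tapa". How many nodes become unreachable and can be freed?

After clearing the end-marker at "tapa", prune upward until reaching a node still needed by another word.
No other word shares any prefix with "tapa", so all 4 of its nodes go.
Nodes removed: 4

4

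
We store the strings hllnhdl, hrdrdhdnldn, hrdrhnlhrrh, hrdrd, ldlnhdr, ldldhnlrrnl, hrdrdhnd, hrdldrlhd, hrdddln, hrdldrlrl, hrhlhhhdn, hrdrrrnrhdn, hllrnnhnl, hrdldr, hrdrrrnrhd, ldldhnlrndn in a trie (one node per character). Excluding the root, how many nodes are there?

76

Trace insertions, counting only characters that open a new branch:
  "hllnhdl" → 7 new (h, l, l, n, h, d, l)
  "hrdrdhdnldn" → prefix "h" already present; 10 new (r, d, r, d, h, d, n, l, d, n)
  "hrdrhnlhrrh" → prefix "hrdr" already present; 7 new (h, n, l, h, r, r, h)
  "hrdrd" → prefix "hrdrd" already present; 0 new (none)
  "ldlnhdr" → 7 new (l, d, l, n, h, d, r)
  "ldldhnlrrnl" → prefix "ldl" already present; 8 new (d, h, n, l, r, r, n, l)
  "hrdrdhnd" → prefix "hrdrdh" already present; 2 new (n, d)
  "hrdldrlhd" → prefix "hrd" already present; 6 new (l, d, r, l, h, d)
  "hrdddln" → prefix "hrd" already present; 4 new (d, d, l, n)
  "hrdldrlrl" → prefix "hrdldrl" already present; 2 new (r, l)
  "hrhlhhhdn" → prefix "hr" already present; 7 new (h, l, h, h, h, d, n)
  "hrdrrrnrhdn" → prefix "hrdr" already present; 7 new (r, r, n, r, h, d, n)
  "hllrnnhnl" → prefix "hll" already present; 6 new (r, n, n, h, n, l)
  "hrdldr" → prefix "hrdldr" already present; 0 new (none)
  "hrdrrrnrhd" → prefix "hrdrrrnrhd" already present; 0 new (none)
  "ldldhnlrndn" → prefix "ldldhnlr" already present; 3 new (n, d, n)
Total nodes = 7 + 10 + 7 + 0 + 7 + 8 + 2 + 6 + 4 + 2 + 7 + 7 + 6 + 0 + 0 + 3 = 76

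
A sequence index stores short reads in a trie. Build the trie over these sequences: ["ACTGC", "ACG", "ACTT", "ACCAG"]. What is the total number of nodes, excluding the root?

Insert word by word; a character creates a node only if that edge doesn't already exist:
  "ACTGC" → 5 new (A, C, T, G, C)
  "ACG" → prefix "AC" already present; 1 new (G)
  "ACTT" → prefix "ACT" already present; 1 new (T)
  "ACCAG" → prefix "AC" already present; 3 new (C, A, G)
Total nodes = 5 + 1 + 1 + 3 = 10

10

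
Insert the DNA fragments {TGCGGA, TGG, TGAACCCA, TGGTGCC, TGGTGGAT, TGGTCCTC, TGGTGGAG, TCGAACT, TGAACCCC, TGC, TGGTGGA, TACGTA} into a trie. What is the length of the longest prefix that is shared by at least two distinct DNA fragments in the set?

7

The deepest shared node is where two words last agree before diverging.
"TGAACCCA" and "TGAACCCC" agree on "TGAACCC" (7 characters) before diverging; nothing deeper is shared.
Longest shared-prefix length: 7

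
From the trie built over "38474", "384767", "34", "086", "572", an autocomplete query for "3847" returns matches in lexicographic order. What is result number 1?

DFS of the "3847" subtree visits, in order: "38474", "384767"
Position 1: 38474

38474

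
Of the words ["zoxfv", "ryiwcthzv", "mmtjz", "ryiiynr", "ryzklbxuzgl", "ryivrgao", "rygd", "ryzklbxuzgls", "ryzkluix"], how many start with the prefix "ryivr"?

1

Traverse to the node for "ryivr", then collect every word in that subtree.
Words under "ryivr": ryivrgao
Count: 1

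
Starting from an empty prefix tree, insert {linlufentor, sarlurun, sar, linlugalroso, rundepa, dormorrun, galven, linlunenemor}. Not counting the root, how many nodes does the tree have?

55

Count nodes per top-level branch (shared prefixes stored once):
  'd'-branch (dormorrun): 9 nodes
  'g'-branch (galven): 6 nodes
  'l'-branch (linlufentor, linlugalroso, linlunenemor): 25 nodes
  'r'-branch (rundepa): 7 nodes
  's'-branch (sar, sarlurun): 8 nodes
Sum: 55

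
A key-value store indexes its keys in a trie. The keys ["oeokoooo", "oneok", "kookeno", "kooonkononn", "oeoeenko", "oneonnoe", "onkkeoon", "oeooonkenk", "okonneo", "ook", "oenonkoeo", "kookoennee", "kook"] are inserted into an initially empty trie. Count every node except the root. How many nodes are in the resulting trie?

70

For each word, the new-node count is its length minus the longest prefix already in the trie:
  "oeokoooo" → 8 new (o, e, o, k, o, o, o, o)
  "oneok" → prefix "o" already present; 4 new (n, e, o, k)
  "kookeno" → 7 new (k, o, o, k, e, n, o)
  "kooonkononn" → prefix "koo" already present; 8 new (o, n, k, o, n, o, n, n)
  "oeoeenko" → prefix "oeo" already present; 5 new (e, e, n, k, o)
  "oneonnoe" → prefix "oneo" already present; 4 new (n, n, o, e)
  "onkkeoon" → prefix "on" already present; 6 new (k, k, e, o, o, n)
  "oeooonkenk" → prefix "oeo" already present; 7 new (o, o, n, k, e, n, k)
  "okonneo" → prefix "o" already present; 6 new (k, o, n, n, e, o)
  "ook" → prefix "o" already present; 2 new (o, k)
  "oenonkoeo" → prefix "oe" already present; 7 new (n, o, n, k, o, e, o)
  "kookoennee" → prefix "kook" already present; 6 new (o, e, n, n, e, e)
  "kook" → prefix "kook" already present; 0 new (none)
Total nodes = 8 + 4 + 7 + 8 + 5 + 4 + 6 + 7 + 6 + 2 + 7 + 6 + 0 = 70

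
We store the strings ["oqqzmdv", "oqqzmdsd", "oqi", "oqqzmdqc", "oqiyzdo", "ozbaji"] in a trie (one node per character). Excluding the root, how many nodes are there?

Trace insertions, counting only characters that open a new branch:
  "oqqzmdv" → 7 new (o, q, q, z, m, d, v)
  "oqqzmdsd" → prefix "oqqzmd" already present; 2 new (s, d)
  "oqi" → prefix "oq" already present; 1 new (i)
  "oqqzmdqc" → prefix "oqqzmd" already present; 2 new (q, c)
  "oqiyzdo" → prefix "oqi" already present; 4 new (y, z, d, o)
  "ozbaji" → prefix "o" already present; 5 new (z, b, a, j, i)
Total nodes = 7 + 2 + 1 + 2 + 4 + 5 = 21

21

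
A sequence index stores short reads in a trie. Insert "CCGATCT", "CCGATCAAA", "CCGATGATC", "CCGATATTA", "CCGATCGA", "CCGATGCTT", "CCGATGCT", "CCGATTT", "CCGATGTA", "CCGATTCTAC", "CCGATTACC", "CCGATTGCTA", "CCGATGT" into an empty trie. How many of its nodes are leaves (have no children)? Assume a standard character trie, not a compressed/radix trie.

A leaf is a node with no children — equivalently, the end of a word that is not a proper prefix of any other stored word.
Those words: "CCGATATTA", "CCGATCAAA", "CCGATCGA", "CCGATCT", "CCGATGATC", "CCGATGCTT", "CCGATGTA", "CCGATTACC", "CCGATTCTAC", "CCGATTGCTA", "CCGATTT"
Leaf count: 11

11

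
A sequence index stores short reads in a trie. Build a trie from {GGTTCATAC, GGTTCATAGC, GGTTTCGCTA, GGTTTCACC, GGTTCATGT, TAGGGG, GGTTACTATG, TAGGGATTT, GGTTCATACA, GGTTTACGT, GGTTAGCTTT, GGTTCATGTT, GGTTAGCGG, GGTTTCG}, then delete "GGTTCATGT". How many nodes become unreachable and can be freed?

After clearing the end-marker at "GGTTCATGT", prune upward until reaching a node still needed by another word.
Every node on "GGTTCATGT" is still needed (e.g. by "GGTTCATGTT"), so nothing is freed.
Nodes removed: 0

0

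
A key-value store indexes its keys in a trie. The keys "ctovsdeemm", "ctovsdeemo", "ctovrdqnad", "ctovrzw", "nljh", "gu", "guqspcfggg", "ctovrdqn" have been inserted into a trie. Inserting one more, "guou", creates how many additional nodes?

"gu" is already a path in the trie; the remaining "ou" must be added.
New nodes needed: |"guou"| − 2 = 4 − 2 = 2.

2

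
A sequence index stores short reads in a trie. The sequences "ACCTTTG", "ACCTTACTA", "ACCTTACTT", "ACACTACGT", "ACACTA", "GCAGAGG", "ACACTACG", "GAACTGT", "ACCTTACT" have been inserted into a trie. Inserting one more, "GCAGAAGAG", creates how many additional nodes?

4

Walking "GCAGAAGAG" from the root, the first 5 characters ("GCAGA") follow existing edges; "A" is the first miss.
New nodes needed: |"GCAGAAGAG"| − 5 = 9 − 5 = 4.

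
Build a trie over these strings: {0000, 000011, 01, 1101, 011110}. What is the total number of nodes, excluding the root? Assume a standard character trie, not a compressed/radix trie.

15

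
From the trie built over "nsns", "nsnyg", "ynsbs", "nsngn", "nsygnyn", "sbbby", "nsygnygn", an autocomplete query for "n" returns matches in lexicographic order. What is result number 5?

nsygnyn

Words with prefix "n", in lexicographic order: "nsngn", "nsns", "nsnyg", "nsygnygn", "nsygnyn"
Position 5: nsygnyn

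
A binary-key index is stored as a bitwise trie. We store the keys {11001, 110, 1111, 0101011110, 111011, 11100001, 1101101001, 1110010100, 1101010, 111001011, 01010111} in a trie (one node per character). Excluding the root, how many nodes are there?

40

Trace insertions, counting only characters that open a new branch:
  "11001" → 5 new (1, 1, 0, 0, 1)
  "110" → prefix "110" already present; 0 new (none)
  "1111" → prefix "11" already present; 2 new (1, 1)
  "0101011110" → 10 new (0, 1, 0, 1, 0, 1, 1, 1, 1, 0)
  "111011" → prefix "111" already present; 3 new (0, 1, 1)
  "11100001" → prefix "1110" already present; 4 new (0, 0, 0, 1)
  "1101101001" → prefix "110" already present; 7 new (1, 1, 0, 1, 0, 0, 1)
  "1110010100" → prefix "11100" already present; 5 new (1, 0, 1, 0, 0)
  "1101010" → prefix "1101" already present; 3 new (0, 1, 0)
  "111001011" → prefix "11100101" already present; 1 new (1)
  "01010111" → prefix "01010111" already present; 0 new (none)
Total nodes = 5 + 0 + 2 + 10 + 3 + 4 + 7 + 5 + 3 + 1 + 0 = 40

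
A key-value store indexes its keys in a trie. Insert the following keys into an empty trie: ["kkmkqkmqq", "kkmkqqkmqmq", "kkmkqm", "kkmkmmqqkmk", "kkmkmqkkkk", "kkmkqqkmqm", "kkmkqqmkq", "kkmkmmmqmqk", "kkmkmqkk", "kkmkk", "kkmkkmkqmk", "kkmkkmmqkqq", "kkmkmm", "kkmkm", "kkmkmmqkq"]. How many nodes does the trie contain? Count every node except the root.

Trace insertions, counting only characters that open a new branch:
  "kkmkqkmqq" → 9 new (k, k, m, k, q, k, m, q, q)
  "kkmkqqkmqmq" → prefix "kkmkq" already present; 6 new (q, k, m, q, m, q)
  "kkmkqm" → prefix "kkmkq" already present; 1 new (m)
  "kkmkmmqqkmk" → prefix "kkmk" already present; 7 new (m, m, q, q, k, m, k)
  "kkmkmqkkkk" → prefix "kkmkm" already present; 5 new (q, k, k, k, k)
  "kkmkqqkmqm" → prefix "kkmkqqkmqm" already present; 0 new (none)
  "kkmkqqmkq" → prefix "kkmkqq" already present; 3 new (m, k, q)
  "kkmkmmmqmqk" → prefix "kkmkmm" already present; 5 new (m, q, m, q, k)
  "kkmkmqkk" → prefix "kkmkmqkk" already present; 0 new (none)
  "kkmkk" → prefix "kkmk" already present; 1 new (k)
  "kkmkkmkqmk" → prefix "kkmkk" already present; 5 new (m, k, q, m, k)
  "kkmkkmmqkqq" → prefix "kkmkkm" already present; 5 new (m, q, k, q, q)
  "kkmkmm" → prefix "kkmkmm" already present; 0 new (none)
  "kkmkm" → prefix "kkmkm" already present; 0 new (none)
  "kkmkmmqkq" → prefix "kkmkmmq" already present; 2 new (k, q)
Total nodes = 9 + 6 + 1 + 7 + 5 + 0 + 3 + 5 + 0 + 1 + 5 + 5 + 0 + 0 + 2 = 49

49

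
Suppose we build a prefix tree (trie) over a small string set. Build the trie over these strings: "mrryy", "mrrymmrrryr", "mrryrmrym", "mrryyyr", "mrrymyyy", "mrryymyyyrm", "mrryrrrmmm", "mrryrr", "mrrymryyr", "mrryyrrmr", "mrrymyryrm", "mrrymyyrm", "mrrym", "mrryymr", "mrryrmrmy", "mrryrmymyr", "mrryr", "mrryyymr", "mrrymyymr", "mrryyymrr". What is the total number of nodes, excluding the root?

For each word, the new-node count is its length minus the longest prefix already in the trie:
  "mrryy" → 5 new (m, r, r, y, y)
  "mrrymmrrryr" → prefix "mrry" already present; 7 new (m, m, r, r, r, y, r)
  "mrryrmrym" → prefix "mrry" already present; 5 new (r, m, r, y, m)
  "mrryyyr" → prefix "mrryy" already present; 2 new (y, r)
  "mrrymyyy" → prefix "mrrym" already present; 3 new (y, y, y)
  "mrryymyyyrm" → prefix "mrryy" already present; 6 new (m, y, y, y, r, m)
  "mrryrrrmmm" → prefix "mrryr" already present; 5 new (r, r, m, m, m)
  "mrryrr" → prefix "mrryrr" already present; 0 new (none)
  "mrrymryyr" → prefix "mrrym" already present; 4 new (r, y, y, r)
  "mrryyrrmr" → prefix "mrryy" already present; 4 new (r, r, m, r)
  "mrrymyryrm" → prefix "mrrymy" already present; 4 new (r, y, r, m)
  "mrrymyyrm" → prefix "mrrymyy" already present; 2 new (r, m)
  "mrrym" → prefix "mrrym" already present; 0 new (none)
  "mrryymr" → prefix "mrryym" already present; 1 new (r)
  "mrryrmrmy" → prefix "mrryrmr" already present; 2 new (m, y)
  "mrryrmymyr" → prefix "mrryrm" already present; 4 new (y, m, y, r)
  "mrryr" → prefix "mrryr" already present; 0 new (none)
  "mrryyymr" → prefix "mrryyy" already present; 2 new (m, r)
  "mrrymyymr" → prefix "mrrymyy" already present; 2 new (m, r)
  "mrryyymrr" → prefix "mrryyymr" already present; 1 new (r)
Total nodes = 5 + 7 + 5 + 2 + 3 + 6 + 5 + 0 + 4 + 4 + 4 + 2 + 0 + 1 + 2 + 4 + 0 + 2 + 2 + 1 = 59

59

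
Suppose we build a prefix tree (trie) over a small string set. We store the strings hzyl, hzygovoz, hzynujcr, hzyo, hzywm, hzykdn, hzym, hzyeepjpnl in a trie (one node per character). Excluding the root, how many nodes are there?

28

Count nodes per top-level branch (shared prefixes stored once):
  'h'-branch (hzyeepjpnl, hzygovoz, hzykdn, hzyl, hzym, hzynujcr, hzyo, hzywm): 28 nodes
Sum: 28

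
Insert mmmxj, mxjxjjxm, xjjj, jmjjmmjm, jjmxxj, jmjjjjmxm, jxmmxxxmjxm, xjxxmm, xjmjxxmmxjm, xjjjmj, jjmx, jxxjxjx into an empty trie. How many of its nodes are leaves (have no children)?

A leaf is a node with no children — equivalently, the end of a word that is not a proper prefix of any other stored word.
Those words: "jjmxxj", "jmjjjjmxm", "jmjjmmjm", "jxmmxxxmjxm", "jxxjxjx", "mmmxj", "mxjxjjxm", "xjjjmj", "xjmjxxmmxjm", "xjxxmm"
Leaf count: 10

10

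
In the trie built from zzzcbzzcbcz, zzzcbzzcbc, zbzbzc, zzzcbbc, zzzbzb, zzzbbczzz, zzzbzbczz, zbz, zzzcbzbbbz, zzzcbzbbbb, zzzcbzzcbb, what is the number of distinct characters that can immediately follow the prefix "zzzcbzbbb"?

2

Follow the path "zzzcbzbbb" to its node, then look at its outgoing edges.
Characters that immediately follow "zzzcbzbbb" among the stored strings: {b, z}.
That node has 2 child edges.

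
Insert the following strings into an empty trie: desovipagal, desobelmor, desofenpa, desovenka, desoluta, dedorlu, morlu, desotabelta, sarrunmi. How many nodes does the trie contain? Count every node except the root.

55

Trace insertions, counting only characters that open a new branch:
  "desovipagal" → 11 new (d, e, s, o, v, i, p, a, g, a, l)
  "desobelmor" → prefix "deso" already present; 6 new (b, e, l, m, o, r)
  "desofenpa" → prefix "deso" already present; 5 new (f, e, n, p, a)
  "desovenka" → prefix "desov" already present; 4 new (e, n, k, a)
  "desoluta" → prefix "deso" already present; 4 new (l, u, t, a)
  "dedorlu" → prefix "de" already present; 5 new (d, o, r, l, u)
  "morlu" → 5 new (m, o, r, l, u)
  "desotabelta" → prefix "deso" already present; 7 new (t, a, b, e, l, t, a)
  "sarrunmi" → 8 new (s, a, r, r, u, n, m, i)
Total nodes = 11 + 6 + 5 + 4 + 4 + 5 + 5 + 7 + 8 = 55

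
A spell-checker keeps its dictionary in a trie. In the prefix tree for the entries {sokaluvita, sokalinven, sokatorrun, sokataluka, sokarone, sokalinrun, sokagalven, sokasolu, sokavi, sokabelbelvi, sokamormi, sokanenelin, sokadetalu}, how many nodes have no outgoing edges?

A leaf is a node with no children — equivalently, the end of a word that is not a proper prefix of any other stored word.
Those words: "sokabelbelvi", "sokadetalu", "sokagalven", "sokalinrun", "sokalinven", "sokaluvita", "sokamormi", "sokanenelin", "sokarone", "sokasolu", "sokataluka", "sokatorrun", "sokavi"
Leaf count: 13

13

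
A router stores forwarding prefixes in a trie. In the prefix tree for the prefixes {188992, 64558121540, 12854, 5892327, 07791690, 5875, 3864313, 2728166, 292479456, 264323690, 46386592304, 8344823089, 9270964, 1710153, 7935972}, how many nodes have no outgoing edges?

A leaf is a node with no children — equivalently, the end of a word that is not a proper prefix of any other stored word.
Those words: "07791690", "12854", "1710153", "188992", "264323690", "2728166", "292479456", "3864313", "46386592304", "5875", "5892327", "64558121540", "7935972", "8344823089", "9270964"
Leaf count: 15

15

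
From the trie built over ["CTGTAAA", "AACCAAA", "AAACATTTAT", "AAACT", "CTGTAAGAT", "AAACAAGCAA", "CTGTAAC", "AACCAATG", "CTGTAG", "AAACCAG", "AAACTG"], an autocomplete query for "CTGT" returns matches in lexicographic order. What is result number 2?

CTGTAAC

DFS of the "CTGT" subtree visits, in order: "CTGTAAA", "CTGTAAC", "CTGTAAGAT", "CTGTAG"
Position 2: CTGTAAC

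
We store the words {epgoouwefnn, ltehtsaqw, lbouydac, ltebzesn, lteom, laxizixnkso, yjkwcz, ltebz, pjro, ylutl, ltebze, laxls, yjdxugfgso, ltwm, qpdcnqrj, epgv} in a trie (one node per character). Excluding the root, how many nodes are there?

79

Count nodes per top-level branch (shared prefixes stored once):
  'e'-branch (epgoouwefnn, epgv): 12 nodes
  'l'-branch (laxizixnkso, laxls, lbouydac, ltebz, ltebze, ltebzesn, ltehtsaqw, lteom, ltwm): 37 nodes
  'p'-branch (pjro): 4 nodes
  'q'-branch (qpdcnqrj): 8 nodes
  'y'-branch (yjdxugfgso, yjkwcz, ylutl): 18 nodes
Sum: 79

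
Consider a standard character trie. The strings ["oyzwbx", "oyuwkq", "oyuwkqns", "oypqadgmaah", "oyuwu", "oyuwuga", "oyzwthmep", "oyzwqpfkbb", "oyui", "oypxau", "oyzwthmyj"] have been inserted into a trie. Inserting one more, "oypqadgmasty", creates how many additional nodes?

Walking "oypqadgmasty" from the root, the first 9 characters ("oypqadgma") follow existing edges; "s" is the first miss.
So 12 − 9 = 3 new nodes.

3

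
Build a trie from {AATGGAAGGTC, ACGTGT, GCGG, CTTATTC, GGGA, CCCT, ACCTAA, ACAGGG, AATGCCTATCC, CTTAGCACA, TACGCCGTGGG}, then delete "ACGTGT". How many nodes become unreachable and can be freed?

4

Walk "ACGTGT" from the leaf back toward the root, removing each node that no remaining word uses.
The suffix "GTGT" (4 nodes) is used only by "ACGTGT"; the node for "AC" still has the child "C", so pruning stops there.
Nodes removed: 4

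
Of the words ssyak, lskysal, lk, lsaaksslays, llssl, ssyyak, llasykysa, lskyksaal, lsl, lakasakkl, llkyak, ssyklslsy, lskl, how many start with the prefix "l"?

Filter for entries beginning with "l":
Matches: "lakasakkl", "lk", "llasykysa", "llkyak", "llssl", "lsaaksslays", "lskl", "lskyksaal", "lskysal", "lsl"
Count: 10

10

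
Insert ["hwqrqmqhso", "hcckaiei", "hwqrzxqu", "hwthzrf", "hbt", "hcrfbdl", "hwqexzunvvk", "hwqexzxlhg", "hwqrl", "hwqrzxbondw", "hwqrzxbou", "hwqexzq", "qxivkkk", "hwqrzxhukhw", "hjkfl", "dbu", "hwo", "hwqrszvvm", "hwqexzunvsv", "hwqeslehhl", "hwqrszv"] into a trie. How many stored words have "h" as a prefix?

19

Walk to "h"; the words in its subtree are exactly those with that prefix.
Matches: "hbt", "hcckaiei", "hcrfbdl", "hjkfl", "hwo", "hwqeslehhl", "hwqexzq", "hwqexzunvsv", "hwqexzunvvk", "hwqexzxlhg", "hwqrl", "hwqrqmqhso", "hwqrszv", "hwqrszvvm", "hwqrzxbondw", "hwqrzxbou", "hwqrzxhukhw", "hwqrzxqu", "hwthzrf"
Count: 19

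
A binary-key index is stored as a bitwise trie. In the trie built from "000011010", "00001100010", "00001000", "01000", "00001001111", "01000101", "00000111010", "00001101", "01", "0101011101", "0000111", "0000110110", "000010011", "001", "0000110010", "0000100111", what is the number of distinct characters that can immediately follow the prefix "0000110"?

2

Follow the path "0000110" to its node, then look at its outgoing edges.
Distinct next characters after "0000110": 0, 1.
That node has 2 child edges.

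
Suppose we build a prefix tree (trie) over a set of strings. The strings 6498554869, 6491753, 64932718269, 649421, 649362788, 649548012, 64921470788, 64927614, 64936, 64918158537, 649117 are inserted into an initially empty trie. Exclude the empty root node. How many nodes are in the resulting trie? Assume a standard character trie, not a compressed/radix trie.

57

Insert word by word; a character creates a node only if that edge doesn't already exist:
  "6498554869" → 10 new (6, 4, 9, 8, 5, 5, 4, 8, 6, 9)
  "6491753" → prefix "649" already present; 4 new (1, 7, 5, 3)
  "64932718269" → prefix "649" already present; 8 new (3, 2, 7, 1, 8, 2, 6, 9)
  "649421" → prefix "649" already present; 3 new (4, 2, 1)
  "649362788" → prefix "6493" already present; 5 new (6, 2, 7, 8, 8)
  "649548012" → prefix "649" already present; 6 new (5, 4, 8, 0, 1, 2)
  "64921470788" → prefix "649" already present; 8 new (2, 1, 4, 7, 0, 7, 8, 8)
  "64927614" → prefix "6492" already present; 4 new (7, 6, 1, 4)
  "64936" → prefix "64936" already present; 0 new (none)
  "64918158537" → prefix "6491" already present; 7 new (8, 1, 5, 8, 5, 3, 7)
  "649117" → prefix "6491" already present; 2 new (1, 7)
Total nodes = 10 + 4 + 8 + 3 + 5 + 6 + 8 + 4 + 0 + 7 + 2 = 57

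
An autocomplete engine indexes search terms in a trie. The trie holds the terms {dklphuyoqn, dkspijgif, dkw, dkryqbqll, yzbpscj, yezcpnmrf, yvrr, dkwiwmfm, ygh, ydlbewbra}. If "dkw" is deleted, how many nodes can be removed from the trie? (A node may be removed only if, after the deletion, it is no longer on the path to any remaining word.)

Walk "dkw" from the leaf back toward the root, removing each node that no remaining word uses.
Every node on "dkw" is still needed (e.g. by "dkwiwmfm"), so nothing is freed.
Nodes removed: 0

0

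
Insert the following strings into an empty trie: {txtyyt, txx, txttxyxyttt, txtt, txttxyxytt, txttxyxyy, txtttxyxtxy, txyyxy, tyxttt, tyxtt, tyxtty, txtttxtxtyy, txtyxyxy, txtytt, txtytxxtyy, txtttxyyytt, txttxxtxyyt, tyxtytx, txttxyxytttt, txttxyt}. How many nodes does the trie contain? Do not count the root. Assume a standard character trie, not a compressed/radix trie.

64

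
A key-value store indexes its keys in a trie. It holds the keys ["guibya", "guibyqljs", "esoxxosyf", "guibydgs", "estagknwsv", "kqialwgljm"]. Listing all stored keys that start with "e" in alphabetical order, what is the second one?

estagknwsv

DFS of the "e" subtree visits, in order: "esoxxosyf", "estagknwsv"
The 2nd is estagknwsv.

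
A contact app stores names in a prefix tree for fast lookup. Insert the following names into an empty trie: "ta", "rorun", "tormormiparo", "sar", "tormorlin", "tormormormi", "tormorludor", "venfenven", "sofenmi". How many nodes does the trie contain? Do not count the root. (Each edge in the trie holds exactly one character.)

Count nodes per top-level branch (shared prefixes stored once):
  'r'-branch (rorun): 5 nodes
  's'-branch (sar, sofenmi): 9 nodes
  't'-branch (ta, tormorlin, tormorludor, tormormiparo, tormormormi): 24 nodes
  'v'-branch (venfenven): 9 nodes
Sum: 47

47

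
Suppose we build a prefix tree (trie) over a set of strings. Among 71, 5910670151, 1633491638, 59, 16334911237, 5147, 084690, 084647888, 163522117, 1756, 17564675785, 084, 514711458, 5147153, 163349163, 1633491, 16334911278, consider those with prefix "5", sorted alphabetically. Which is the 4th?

59

Filter for "5…" and sort: "5147", "514711458", "5147153", "59", "5910670151"
Position 4: 59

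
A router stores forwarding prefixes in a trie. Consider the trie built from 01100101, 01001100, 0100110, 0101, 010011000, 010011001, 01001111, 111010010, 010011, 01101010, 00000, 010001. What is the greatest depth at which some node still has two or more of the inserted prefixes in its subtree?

8

The deepest shared node is where two words last agree before diverging.
e.g. "01001100" and "010011000" share the prefix "01001100" of length 8; no pair shares a longer one.
Longest shared-prefix length: 8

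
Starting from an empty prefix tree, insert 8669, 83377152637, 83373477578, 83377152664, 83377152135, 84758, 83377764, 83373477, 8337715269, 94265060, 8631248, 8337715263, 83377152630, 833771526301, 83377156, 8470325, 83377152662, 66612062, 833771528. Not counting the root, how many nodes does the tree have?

For each word, the new-node count is its length minus the longest prefix already in the trie:
  "8669" → 4 new (8, 6, 6, 9)
  "83377152637" → prefix "8" already present; 10 new (3, 3, 7, 7, 1, 5, 2, 6, 3, 7)
  "83373477578" → prefix "8337" already present; 7 new (3, 4, 7, 7, 5, 7, 8)
  "83377152664" → prefix "833771526" already present; 2 new (6, 4)
  "83377152135" → prefix "83377152" already present; 3 new (1, 3, 5)
  "84758" → prefix "8" already present; 4 new (4, 7, 5, 8)
  "83377764" → prefix "83377" already present; 3 new (7, 6, 4)
  "83373477" → prefix "83373477" already present; 0 new (none)
  "8337715269" → prefix "833771526" already present; 1 new (9)
  "94265060" → 8 new (9, 4, 2, 6, 5, 0, 6, 0)
  "8631248" → prefix "86" already present; 5 new (3, 1, 2, 4, 8)
  "8337715263" → prefix "8337715263" already present; 0 new (none)
  "83377152630" → prefix "8337715263" already present; 1 new (0)
  "833771526301" → prefix "83377152630" already present; 1 new (1)
  "83377156" → prefix "8337715" already present; 1 new (6)
  "8470325" → prefix "847" already present; 4 new (0, 3, 2, 5)
  "83377152662" → prefix "8337715266" already present; 1 new (2)
  "66612062" → 8 new (6, 6, 6, 1, 2, 0, 6, 2)
  "833771528" → prefix "83377152" already present; 1 new (8)
Total nodes = 4 + 10 + 7 + 2 + 3 + 4 + 3 + 0 + 1 + 8 + 5 + 0 + 1 + 1 + 1 + 4 + 1 + 8 + 1 = 64

64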